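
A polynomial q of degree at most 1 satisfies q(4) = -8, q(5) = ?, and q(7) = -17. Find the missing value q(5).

-11

The 2 known points determine the degree-1 polynomial uniquely.
Write q(s) = as + b. Substituting each data point gives a linear system:
  4a + b = -8
  7a + b = -17
Solving the system yields a = -3, b = 4.
So q(s) = -3s + 4.
Then q(5) = -11.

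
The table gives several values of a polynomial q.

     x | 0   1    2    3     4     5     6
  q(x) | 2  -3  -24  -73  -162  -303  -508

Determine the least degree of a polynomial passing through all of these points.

Forward differences of the values at x = 0, 1, 2, 3, 4, 5, 6:
  q  : 2  -3  -24  -73  -162  -303  -508
  Δ  : -5  -21  -49  -89  -141  -205
  Δ^2: -16  -28  -40  -52  -64
  Δ^3: -12  -12  -12  -12
  Δ^4: 0  0  0
  Δ^5: 0  0
  Δ^6: 0
The third differences are constant (-12) and nonzero, while all higher differences vanish, so the minimal degree is 3.

3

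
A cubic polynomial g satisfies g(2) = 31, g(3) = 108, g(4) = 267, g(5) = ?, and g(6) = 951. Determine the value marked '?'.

538

The 4 known points determine the degree-3 polynomial uniquely.
Write g(x) = ax^3 + bx^2 + cx + d. Substituting each data point gives a linear system:
  8a + 4b + 2c + d = 31
  27a + 9b + 3c + d = 108
  64a + 16b + 4c + d = 267
  216a + 36b + 6c + d = 951
Solving the system yields a = 5, b = -4, c = 2, d = 3.
So g(x) = 5x^3 - 4x^2 + 2x + 3.
Then g(5) = 538.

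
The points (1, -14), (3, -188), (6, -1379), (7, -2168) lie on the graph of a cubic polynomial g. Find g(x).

Using the Lagrange interpolation formula with nodes 1, 3, 6, 7:
  L_0(x) = (x - 3)(x - 6)(x - 7) / -60
  L_1(x) = (x - 1)(x - 6)(x - 7) / 24
  L_2(x) = (x - 1)(x - 3)(x - 7) / -15
  L_3(x) = (x - 1)(x - 3)(x - 6) / 24
Then g(x) = -14·L_0(x) - 188·L_1(x) - 1379·L_2(x) - 2168·L_3(x).
Expanding and collecting terms gives g(x) = -6x³ - 2x² - x - 5.
Check: g(3) = -188. ✓

g(x) = -6x^3 - 2x^2 - x - 5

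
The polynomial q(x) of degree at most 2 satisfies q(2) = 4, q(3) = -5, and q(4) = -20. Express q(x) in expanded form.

q(x) = -3x^2 + 6x + 4

Using the Lagrange interpolation formula with nodes 2, 3, 4:
  L_0(x) = (x - 3)(x - 4) / 2
  L_1(x) = (x - 2)(x - 4) / -1
  L_2(x) = (x - 2)(x - 3) / 2
Then q(x) = 4·L_0(x) - 5·L_1(x) - 20·L_2(x).
Expanding and collecting terms gives q(x) = -3x² + 6x + 4.
Check: q(2) = 4. ✓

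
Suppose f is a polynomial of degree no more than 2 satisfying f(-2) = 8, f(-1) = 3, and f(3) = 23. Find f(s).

f(s) = 2s^2 + s + 2

Write f(s) = as^2 + bs + c. Substituting each data point gives a linear system:
  4a - 2b + c = 8
  a - b + c = 3
  9a + 3b + c = 23
Solving the system yields a = 2, b = 1, c = 2.
So f(s) = 2s^2 + s + 2.
Check: f(-2) = 8. ✓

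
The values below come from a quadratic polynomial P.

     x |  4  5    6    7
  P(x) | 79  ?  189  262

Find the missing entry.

128

The 3 known points determine the degree-2 polynomial uniquely.
Write P(x) = ax^2 + bx + c. Substituting each data point gives a linear system:
  16a + 4b + c = 79
  36a + 6b + c = 189
  49a + 7b + c = 262
Solving the system yields a = 6, b = -5, c = 3.
So P(x) = 6x^2 - 5x + 3.
Then P(5) = 128.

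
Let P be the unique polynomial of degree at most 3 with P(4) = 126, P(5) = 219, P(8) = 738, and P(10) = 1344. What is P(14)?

3396

Write P(t) = at^3 + bt^2 + ct + d. Substituting each data point gives a linear system:
  64a + 16b + 4c + d = 126
  125a + 25b + 5c + d = 219
  512a + 64b + 8c + d = 738
  1000a + 100b + 10c + d = 1344
Solving the system yields a = 1, b = 3, c = 5, d = -6.
So P(t) = t^3 + 3t^2 + 5t - 6.
Then P(14) = 3396.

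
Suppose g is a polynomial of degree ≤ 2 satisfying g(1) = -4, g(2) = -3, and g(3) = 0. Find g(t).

g(t) = t^2 - 2t - 3

Using the Lagrange interpolation formula with nodes 1, 2, 3:
  L_0(t) = (t - 2)(t - 3) / 2
  L_1(t) = (t - 1)(t - 3) / -1
  L_2(t) = (t - 1)(t - 2) / 2
Then g(t) = -4·L_0(t) - 3·L_1(t) + 0·L_2(t).
Expanding and collecting terms gives g(t) = t² - 2t - 3.
Check: g(2) = -3. ✓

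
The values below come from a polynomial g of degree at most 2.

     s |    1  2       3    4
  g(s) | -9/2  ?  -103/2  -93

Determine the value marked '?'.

-22

The 3 known points determine the degree-2 polynomial uniquely.
Write g(s) = as^2 + bs + c. Substituting each data point gives a linear system:
  a + b + c = -9/2
  9a + 3b + c = -103/2
  16a + 4b + c = -93
Solving the system yields a = -6, b = 1/2, c = 1.
So g(s) = -6s^2 + (1/2)s + 1.
Then g(2) = -22.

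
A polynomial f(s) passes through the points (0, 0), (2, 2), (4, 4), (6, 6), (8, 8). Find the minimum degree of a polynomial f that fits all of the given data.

1

Forward differences of the values at s = 0, 2, 4, 6, 8:
  f  : 0  2  4  6  8
  Δ  : 2  2  2  2
  Δ^2: 0  0  0
  Δ^3: 0  0
  Δ^4: 0
The first differences are constant (2) and nonzero, while all higher differences vanish, so the minimal degree is 1.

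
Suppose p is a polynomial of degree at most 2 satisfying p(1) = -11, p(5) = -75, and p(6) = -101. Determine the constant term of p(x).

-5

Write p(x) = ax^2 + bx + c. Substituting each data point gives a linear system:
  a + b + c = -11
  25a + 5b + c = -75
  36a + 6b + c = -101
Solving the system yields a = -2, b = -4, c = -5.
So p(x) = -2x^2 - 4x - 5.
The constant term is -5.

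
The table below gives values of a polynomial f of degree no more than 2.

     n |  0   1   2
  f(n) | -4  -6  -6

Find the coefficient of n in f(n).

-3

Write f(n) = an^2 + bn + c. Substituting each data point gives a linear system:
  c = -4
  a + b + c = -6
  4a + 2b + c = -6
Solving the system yields a = 1, b = -3, c = -4.
So f(n) = n^2 - 3n - 4.
The coefficient of n is -3.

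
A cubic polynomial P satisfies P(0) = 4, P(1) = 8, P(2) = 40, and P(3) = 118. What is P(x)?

P(x) = 3x^3 + 5x^2 - 4x + 4

Write P(x) = ax^3 + bx^2 + cx + d. Substituting each data point gives a linear system:
  d = 4
  a + b + c + d = 8
  8a + 4b + 2c + d = 40
  27a + 9b + 3c + d = 118
Solving the system yields a = 3, b = 5, c = -4, d = 4.
So P(x) = 3x^3 + 5x^2 - 4x + 4.
Check: P(2) = 40. ✓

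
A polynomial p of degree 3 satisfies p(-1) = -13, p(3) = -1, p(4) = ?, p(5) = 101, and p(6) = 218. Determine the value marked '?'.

The 4 known points determine the degree-3 polynomial uniquely.
Write p(u) = au^3 + bu^2 + cu + d. Substituting each data point gives a linear system:
  -a + b - c + d = -13
  27a + 9b + 3c + d = -1
  125a + 25b + 5c + d = 101
  216a + 36b + 6c + d = 218
Solving the system yields a = 2, b = -6, c = 1, d = -4.
So p(u) = 2u³ - 6u² + u - 4.
Then p(4) = 32.

32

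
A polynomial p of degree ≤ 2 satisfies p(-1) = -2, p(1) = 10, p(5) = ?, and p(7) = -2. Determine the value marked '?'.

10

The 3 known points determine the degree-2 polynomial uniquely.
Write p(s) = as^2 + bs + c. Substituting each data point gives a linear system:
  a - b + c = -2
  a + b + c = 10
  49a + 7b + c = -2
Solving the system yields a = -1, b = 6, c = 5.
So p(s) = -s^2 + 6s + 5.
Then p(5) = 10.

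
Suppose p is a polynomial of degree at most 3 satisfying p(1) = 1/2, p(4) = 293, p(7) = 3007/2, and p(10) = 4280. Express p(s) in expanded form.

p(s) = 4s^3 + 3s^2 - (3/2)s - 5

Using the Lagrange interpolation formula with nodes 1, 4, 7, 10:
  L_0(s) = (s - 4)(s - 7)(s - 10) / -162
  L_1(s) = (s - 1)(s - 7)(s - 10) / 54
  L_2(s) = (s - 1)(s - 4)(s - 10) / -54
  L_3(s) = (s - 1)(s - 4)(s - 7) / 162
Then p(s) = 1/2·L_0(s) + 293·L_1(s) + 3007/2·L_2(s) + 4280·L_3(s).
Expanding and collecting terms gives p(s) = 4s^3 + 3s^2 - (3/2)s - 5.
Check: p(4) = 293. ✓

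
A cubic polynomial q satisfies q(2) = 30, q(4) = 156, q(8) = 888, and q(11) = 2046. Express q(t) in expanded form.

q(t) = t^3 + 6t^2 - t

Write q(t) = at^3 + bt^2 + ct + d. Substituting each data point gives a linear system:
  8a + 4b + 2c + d = 30
  64a + 16b + 4c + d = 156
  512a + 64b + 8c + d = 888
  1331a + 121b + 11c + d = 2046
Solving the system yields a = 1, b = 6, c = -1, d = 0.
So q(t) = t^3 + 6t^2 - t.
Check: q(2) = 30. ✓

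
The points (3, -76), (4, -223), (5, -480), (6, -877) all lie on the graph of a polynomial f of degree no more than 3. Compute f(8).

-2211

Write f(u) = au^3 + bu^2 + cu + d. Substituting each data point gives a linear system:
  27a + 9b + 3c + d = -76
  64a + 16b + 4c + d = -223
  125a + 25b + 5c + d = -480
  216a + 36b + 6c + d = -877
Solving the system yields a = -5, b = 5, c = 3, d = 5.
So f(u) = -5u³ + 5u² + 3u + 5.
Then f(8) = -2211.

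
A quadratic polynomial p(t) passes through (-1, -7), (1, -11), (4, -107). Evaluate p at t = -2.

Write p(t) = at^2 + bt + c. Substituting each data point gives a linear system:
  a - b + c = -7
  a + b + c = -11
  16a + 4b + c = -107
Solving the system yields a = -6, b = -2, c = -3.
So p(t) = -6t² - 2t - 3.
Then p(-2) = -23.

-23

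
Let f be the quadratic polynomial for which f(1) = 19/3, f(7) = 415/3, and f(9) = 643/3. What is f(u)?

Write f(u) = au^2 + bu + c. Substituting each data point gives a linear system:
  a + b + c = 19/3
  49a + 7b + c = 415/3
  81a + 9b + c = 643/3
Solving the system yields a = 2, b = 6, c = -5/3.
So f(u) = 2u^2 + 6u - 5/3.
Check: f(9) = 643/3. ✓

f(u) = 2u^2 + 6u - 5/3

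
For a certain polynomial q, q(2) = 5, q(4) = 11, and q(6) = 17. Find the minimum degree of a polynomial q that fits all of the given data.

Forward differences of the values at s = 2, 4, 6:
  q  : 5  11  17
  Δ  : 6  6
  Δ^2: 0
The first differences are constant (6) and nonzero, while all higher differences vanish, so the minimal degree is 1.

1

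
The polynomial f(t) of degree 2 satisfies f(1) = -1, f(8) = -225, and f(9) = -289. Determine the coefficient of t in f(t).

Write f(t) = at^2 + bt + c. Substituting each data point gives a linear system:
  a + b + c = -1
  64a + 8b + c = -225
  81a + 9b + c = -289
Solving the system yields a = -4, b = 4, c = -1.
So f(t) = -4t² + 4t - 1.
The coefficient of t is 4.

4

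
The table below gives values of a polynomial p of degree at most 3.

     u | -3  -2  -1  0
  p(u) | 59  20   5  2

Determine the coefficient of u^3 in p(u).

Write p(u) = au^3 + bu^2 + cu + d. Substituting each data point gives a linear system:
  -27a + 9b - 3c + d = 59
  -8a + 4b - 2c + d = 20
  -a + b - c + d = 5
  d = 2
Solving the system yields a = -2, b = 0, c = -1, d = 2.
So p(u) = -2u^3 - u + 2.
The leading coefficient is -2.

-2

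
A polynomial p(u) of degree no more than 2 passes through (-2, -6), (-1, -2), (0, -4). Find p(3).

-46

Using the Lagrange interpolation formula with nodes -2, -1, 0:
  L_0(u) = (u + 1)u / 2
  L_1(u) = (u + 2)u / -1
  L_2(u) = (u + 2)(u + 1) / 2
Then p(u) = -6·L_0(u) - 2·L_1(u) - 4·L_2(u).
Expanding and collecting terms gives p(u) = -3u^2 - 5u - 4.
Evaluating at u = 3: p(3) = -46.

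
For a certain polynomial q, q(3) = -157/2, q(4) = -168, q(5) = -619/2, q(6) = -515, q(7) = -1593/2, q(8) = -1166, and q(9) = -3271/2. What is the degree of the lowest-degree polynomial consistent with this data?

Forward differences of the values at x = 3, 4, 5, 6, 7, 8, 9:
  q  : -157/2  -168  -619/2  -515  -1593/2  -1166  -3271/2
  Δ  : -179/2  -283/2  -411/2  -563/2  -739/2  -939/2
  Δ^2: -52  -64  -76  -88  -100
  Δ^3: -12  -12  -12  -12
  Δ^4: 0  0  0
  Δ^5: 0  0
  Δ^6: 0
The third differences are constant (-12) and nonzero, while all higher differences vanish, so the minimal degree is 3.

3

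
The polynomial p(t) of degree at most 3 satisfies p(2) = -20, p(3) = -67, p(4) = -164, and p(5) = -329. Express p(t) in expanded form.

p(t) = -3t^3 + 2t^2 - 4

Write p(t) = at^3 + bt^2 + ct + d. Substituting each data point gives a linear system:
  8a + 4b + 2c + d = -20
  27a + 9b + 3c + d = -67
  64a + 16b + 4c + d = -164
  125a + 25b + 5c + d = -329
Solving the system yields a = -3, b = 2, c = 0, d = -4.
So p(t) = -3t³ + 2t² - 4.
Check: p(3) = -67. ✓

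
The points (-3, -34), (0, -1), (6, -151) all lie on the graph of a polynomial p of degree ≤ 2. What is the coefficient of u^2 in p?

-4

Write p(u) = au^2 + bu + c. Substituting each data point gives a linear system:
  9a - 3b + c = -34
  c = -1
  36a + 6b + c = -151
Solving the system yields a = -4, b = -1, c = -1.
So p(u) = -4u^2 - u - 1.
The leading coefficient is -4.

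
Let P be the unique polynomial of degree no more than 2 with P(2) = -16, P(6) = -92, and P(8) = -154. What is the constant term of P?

-2

Write P(t) = at^2 + bt + c. Substituting each data point gives a linear system:
  4a + 2b + c = -16
  36a + 6b + c = -92
  64a + 8b + c = -154
Solving the system yields a = -2, b = -3, c = -2.
So P(t) = -2t^2 - 3t - 2.
The constant term is -2.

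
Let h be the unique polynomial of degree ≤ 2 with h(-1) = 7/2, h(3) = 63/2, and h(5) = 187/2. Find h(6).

Write h(s) = as^2 + bs + c. Substituting each data point gives a linear system:
  a - b + c = 7/2
  9a + 3b + c = 63/2
  25a + 5b + c = 187/2
Solving the system yields a = 4, b = -1, c = -3/2.
So h(s) = 4s^2 - s - 3/2.
Then h(6) = 273/2.

273/2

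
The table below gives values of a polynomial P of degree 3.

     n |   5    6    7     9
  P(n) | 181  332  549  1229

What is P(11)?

Write P(n) = an^3 + bn^2 + cn + d. Substituting each data point gives a linear system:
  125a + 25b + 5c + d = 181
  216a + 36b + 6c + d = 332
  343a + 49b + 7c + d = 549
  729a + 81b + 9c + d = 1229
Solving the system yields a = 2, b = -3, c = 2, d = -4.
So P(n) = 2n³ - 3n² + 2n - 4.
Then P(11) = 2317.

2317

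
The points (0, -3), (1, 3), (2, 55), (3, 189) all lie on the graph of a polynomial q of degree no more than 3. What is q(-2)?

Forward differences of the values at t = 0, 1, 2, 3:
  q  : -3  3  55  189
  Δ  : 6  52  134
  Δ^2: 46  82
  Δ^3: 36
The third differences are constant, confirming degree 3.
Interpolating (Newton forward form) and evaluating at t = -2 gives q(-2) = -21.

-21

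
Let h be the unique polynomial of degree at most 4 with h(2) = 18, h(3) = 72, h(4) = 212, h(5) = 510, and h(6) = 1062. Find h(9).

5562

Forward differences of the values at t = 2, 3, 4, 5, 6:
  h  : 18  72  212  510  1062
  Δ  : 54  140  298  552
  Δ^2: 86  158  254
  Δ^3: 72  96
  Δ^4: 24
The fourth differences are constant, confirming degree 4.
Interpolating (Newton forward form) and evaluating at t = 9 gives h(9) = 5562.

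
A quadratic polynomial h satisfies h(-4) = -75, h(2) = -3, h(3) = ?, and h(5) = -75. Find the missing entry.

The 3 known points determine the degree-2 polynomial uniquely.
Write h(s) = as^2 + bs + c. Substituting each data point gives a linear system:
  16a - 4b + c = -75
  4a + 2b + c = -3
  25a + 5b + c = -75
Solving the system yields a = -4, b = 4, c = 5.
So h(s) = -4s^2 + 4s + 5.
Then h(3) = -19.

-19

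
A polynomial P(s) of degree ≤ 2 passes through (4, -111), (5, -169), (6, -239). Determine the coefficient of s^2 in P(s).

Write P(s) = as^2 + bs + c. Substituting each data point gives a linear system:
  16a + 4b + c = -111
  25a + 5b + c = -169
  36a + 6b + c = -239
Solving the system yields a = -6, b = -4, c = 1.
So P(s) = -6s² - 4s + 1.
The leading coefficient is -6.

-6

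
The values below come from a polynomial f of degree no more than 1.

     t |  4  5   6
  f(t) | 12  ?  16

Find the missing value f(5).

14

The 2 known points determine the degree-1 polynomial uniquely.
Write f(t) = at + b. Substituting each data point gives a linear system:
  4a + b = 12
  6a + b = 16
Solving the system yields a = 2, b = 4.
So f(t) = 2t + 4.
Then f(5) = 14.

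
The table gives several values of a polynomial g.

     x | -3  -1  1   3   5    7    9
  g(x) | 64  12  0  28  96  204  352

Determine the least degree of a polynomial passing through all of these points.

Forward differences of the values at x = -3, -1, 1, 3, 5, 7, 9:
  g  : 64  12  0  28  96  204  352
  Δ  : -52  -12  28  68  108  148
  Δ^2: 40  40  40  40  40
  Δ^3: 0  0  0  0
  Δ^4: 0  0  0
  Δ^5: 0  0
  Δ^6: 0
The second differences are constant (40) and nonzero, while all higher differences vanish, so the minimal degree is 2.

2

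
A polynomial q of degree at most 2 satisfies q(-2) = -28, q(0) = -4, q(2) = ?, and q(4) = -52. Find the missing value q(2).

The 3 known points determine the degree-2 polynomial uniquely.
Write q(u) = au^2 + bu + c. Substituting each data point gives a linear system:
  4a - 2b + c = -28
  c = -4
  16a + 4b + c = -52
Solving the system yields a = -4, b = 4, c = -4.
So q(u) = -4u² + 4u - 4.
Then q(2) = -12.

-12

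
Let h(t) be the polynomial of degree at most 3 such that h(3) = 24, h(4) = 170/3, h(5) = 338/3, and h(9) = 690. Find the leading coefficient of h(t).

1

Write h(t) = at^3 + bt^2 + ct + d. Substituting each data point gives a linear system:
  27a + 9b + 3c + d = 24
  64a + 16b + 4c + d = 170/3
  125a + 25b + 5c + d = 338/3
  729a + 81b + 9c + d = 690
Solving the system yields a = 1, b = -1/3, c = -2, d = 6.
So h(t) = t^3 - (1/3)t^2 - 2t + 6.
The leading coefficient is 1.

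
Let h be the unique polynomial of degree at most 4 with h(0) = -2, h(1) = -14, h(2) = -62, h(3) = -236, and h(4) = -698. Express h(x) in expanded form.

Using the Lagrange interpolation formula with nodes 0, 1, 2, 3, 4:
  L_0(x) = (x - 1)(x - 2)(x - 3)(x - 4) / 24
  L_1(x) = x(x - 2)(x - 3)(x - 4) / -6
  L_2(x) = x(x - 1)(x - 3)(x - 4) / 4
  L_3(x) = x(x - 1)(x - 2)(x - 4) / -6
  L_4(x) = x(x - 1)(x - 2)(x - 3) / 24
Then h(x) = -2·L_0(x) - 14·L_1(x) - 62·L_2(x) - 236·L_3(x) - 698·L_4(x).
Expanding and collecting terms gives h(x) = -3x^4 + 3x^3 - 6x^2 - 6x - 2.
Check: h(2) = -62. ✓

h(x) = -3x^4 + 3x^3 - 6x^2 - 6x - 2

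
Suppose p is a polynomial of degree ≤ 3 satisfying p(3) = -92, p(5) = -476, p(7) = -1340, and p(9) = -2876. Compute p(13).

Forward differences of the values at t = 3, 5, 7, 9:
  p  : -92  -476  -1340  -2876
  Δ  : -384  -864  -1536
  Δ^2: -480  -672
  Δ^3: -192
The third differences are constant, confirming degree 3.
Interpolating (Newton forward form) and evaluating at t = 13 gives p(13) = -8732.

-8732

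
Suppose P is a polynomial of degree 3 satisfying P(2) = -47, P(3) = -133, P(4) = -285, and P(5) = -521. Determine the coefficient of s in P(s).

Write P(s) = as^3 + bs^2 + cs + d. Substituting each data point gives a linear system:
  8a + 4b + 2c + d = -47
  27a + 9b + 3c + d = -133
  64a + 16b + 4c + d = -285
  125a + 25b + 5c + d = -521
Solving the system yields a = -3, b = -6, c = 1, d = -1.
So P(s) = -3s^3 - 6s^2 + s - 1.
The coefficient of s is 1.

1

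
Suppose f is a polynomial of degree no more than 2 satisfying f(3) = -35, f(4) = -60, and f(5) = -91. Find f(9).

Forward differences of the values at n = 3, 4, 5:
  f  : -35  -60  -91
  Δ  : -25  -31
  Δ^2: -6
The second differences are constant, confirming degree 2.
Interpolating (Newton forward form) and evaluating at n = 9 gives f(9) = -275.

-275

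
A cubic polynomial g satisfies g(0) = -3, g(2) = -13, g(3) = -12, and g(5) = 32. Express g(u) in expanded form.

Using the Lagrange interpolation formula with nodes 0, 2, 3, 5:
  L_0(u) = (u - 2)(u - 3)(u - 5) / -30
  L_1(u) = u(u - 3)(u - 5) / 6
  L_2(u) = u(u - 2)(u - 5) / -6
  L_3(u) = u(u - 2)(u - 3) / 30
Then g(u) = -3·L_0(u) - 13·L_1(u) - 12·L_2(u) + 32·L_3(u).
Expanding and collecting terms gives g(u) = u^3 - 3u^2 - 3u - 3.
Check: g(2) = -13. ✓

g(u) = u^3 - 3u^2 - 3u - 3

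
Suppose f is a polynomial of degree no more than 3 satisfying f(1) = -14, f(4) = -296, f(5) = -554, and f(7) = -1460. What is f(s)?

f(s) = -4s^3 - s^2 - 5s - 4

Using the Lagrange interpolation formula with nodes 1, 4, 5, 7:
  L_0(s) = (s - 4)(s - 5)(s - 7) / -72
  L_1(s) = (s - 1)(s - 5)(s - 7) / 9
  L_2(s) = (s - 1)(s - 4)(s - 7) / -8
  L_3(s) = (s - 1)(s - 4)(s - 5) / 36
Then f(s) = -14·L_0(s) - 296·L_1(s) - 554·L_2(s) - 1460·L_3(s).
Expanding and collecting terms gives f(s) = -4s^3 - s^2 - 5s - 4.
Check: f(5) = -554. ✓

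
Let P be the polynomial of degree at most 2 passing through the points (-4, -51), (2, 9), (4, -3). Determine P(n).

P(n) = -2n^2 + 6n + 5

Write P(n) = an^2 + bn + c. Substituting each data point gives a linear system:
  16a - 4b + c = -51
  4a + 2b + c = 9
  16a + 4b + c = -3
Solving the system yields a = -2, b = 6, c = 5.
So P(n) = -2n^2 + 6n + 5.
Check: P(4) = -3. ✓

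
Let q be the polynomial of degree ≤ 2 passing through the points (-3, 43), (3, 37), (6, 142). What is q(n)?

q(n) = 4n^2 - n + 4

Using the Lagrange interpolation formula with nodes -3, 3, 6:
  L_0(n) = (n - 3)(n - 6) / 54
  L_1(n) = (n + 3)(n - 6) / -18
  L_2(n) = (n + 3)(n - 3) / 27
Then q(n) = 43·L_0(n) + 37·L_1(n) + 142·L_2(n).
Expanding and collecting terms gives q(n) = 4n^2 - n + 4.
Check: q(3) = 37. ✓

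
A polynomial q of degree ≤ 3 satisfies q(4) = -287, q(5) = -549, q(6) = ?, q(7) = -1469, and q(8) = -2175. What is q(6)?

The 4 known points determine the degree-3 polynomial uniquely.
Write q(t) = at^3 + bt^2 + ct + d. Substituting each data point gives a linear system:
  64a + 16b + 4c + d = -287
  125a + 25b + 5c + d = -549
  343a + 49b + 7c + d = -1469
  512a + 64b + 8c + d = -2175
Solving the system yields a = -4, b = -2, c = 0, d = 1.
So q(t) = -4t³ - 2t² + 1.
Then q(6) = -935.

-935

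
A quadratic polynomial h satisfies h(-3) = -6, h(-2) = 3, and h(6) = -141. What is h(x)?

h(x) = -3x^2 - 6x + 3

Using the Lagrange interpolation formula with nodes -3, -2, 6:
  L_0(x) = (x + 2)(x - 6) / 9
  L_1(x) = (x + 3)(x - 6) / -8
  L_2(x) = (x + 3)(x + 2) / 72
Then h(x) = -6·L_0(x) + 3·L_1(x) - 141·L_2(x).
Expanding and collecting terms gives h(x) = -3x² - 6x + 3.
Check: h(6) = -141. ✓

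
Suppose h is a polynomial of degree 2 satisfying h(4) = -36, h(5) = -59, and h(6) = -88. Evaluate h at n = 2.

-8

Write h(n) = an^2 + bn + c. Substituting each data point gives a linear system:
  16a + 4b + c = -36
  25a + 5b + c = -59
  36a + 6b + c = -88
Solving the system yields a = -3, b = 4, c = -4.
So h(n) = -3n^2 + 4n - 4.
Then h(2) = -8.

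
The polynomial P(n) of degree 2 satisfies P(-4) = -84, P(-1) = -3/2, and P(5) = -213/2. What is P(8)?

-294

Write P(n) = an^2 + bn + c. Substituting each data point gives a linear system:
  16a - 4b + c = -84
  a - b + c = -3/2
  25a + 5b + c = -213/2
Solving the system yields a = -5, b = 5/2, c = 6.
So P(n) = -5n^2 + (5/2)n + 6.
Then P(8) = -294.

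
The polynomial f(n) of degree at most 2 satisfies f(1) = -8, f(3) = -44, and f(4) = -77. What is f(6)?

-173

Using the Lagrange interpolation formula with nodes 1, 3, 4:
  L_0(n) = (n - 3)(n - 4) / 6
  L_1(n) = (n - 1)(n - 4) / -2
  L_2(n) = (n - 1)(n - 3) / 3
Then f(n) = -8·L_0(n) - 44·L_1(n) - 77·L_2(n).
Expanding and collecting terms gives f(n) = -5n^2 + 2n - 5.
Evaluating at n = 6: f(6) = -173.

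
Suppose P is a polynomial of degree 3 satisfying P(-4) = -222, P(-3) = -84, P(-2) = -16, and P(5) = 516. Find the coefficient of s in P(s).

Write P(s) = as^3 + bs^2 + cs + d. Substituting each data point gives a linear system:
  -64a + 16b - 4c + d = -222
  -27a + 9b - 3c + d = -84
  -8a + 4b - 2c + d = -16
  125a + 25b + 5c + d = 516
Solving the system yields a = 4, b = 1, c = -3, d = 6.
So P(s) = 4s³ + s² - 3s + 6.
The coefficient of s is -3.

-3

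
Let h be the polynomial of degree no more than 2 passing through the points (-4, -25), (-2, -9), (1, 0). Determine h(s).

h(s) = -s^2 + 2s - 1

Write h(s) = as^2 + bs + c. Substituting each data point gives a linear system:
  16a - 4b + c = -25
  4a - 2b + c = -9
  a + b + c = 0
Solving the system yields a = -1, b = 2, c = -1.
So h(s) = -s² + 2s - 1.
Check: h(1) = 0. ✓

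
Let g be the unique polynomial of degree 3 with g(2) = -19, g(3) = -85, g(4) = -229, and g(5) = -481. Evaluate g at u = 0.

-1

Write g(u) = au^3 + bu^2 + cu + d. Substituting each data point gives a linear system:
  8a + 4b + 2c + d = -19
  27a + 9b + 3c + d = -85
  64a + 16b + 4c + d = -229
  125a + 25b + 5c + d = -481
Solving the system yields a = -5, b = 6, c = -1, d = -1.
So g(u) = -5u^3 + 6u^2 - u - 1.
Then g(0) = -1.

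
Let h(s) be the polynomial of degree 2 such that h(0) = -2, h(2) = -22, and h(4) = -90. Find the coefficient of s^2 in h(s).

-6

Write h(s) = as^2 + bs + c. Substituting each data point gives a linear system:
  c = -2
  4a + 2b + c = -22
  16a + 4b + c = -90
Solving the system yields a = -6, b = 2, c = -2.
So h(s) = -6s² + 2s - 2.
The leading coefficient is -6.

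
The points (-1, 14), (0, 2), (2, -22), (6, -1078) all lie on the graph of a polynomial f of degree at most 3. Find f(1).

Using the Lagrange interpolation formula with nodes -1, 0, 2, 6:
  L_0(x) = x(x - 2)(x - 6) / -21
  L_1(x) = (x + 1)(x - 2)(x - 6) / 12
  L_2(x) = (x + 1)x(x - 6) / -24
  L_3(x) = (x + 1)x(x - 2) / 168
Then f(x) = 14·L_0(x) + 2·L_1(x) - 22·L_2(x) - 1078·L_3(x).
Expanding and collecting terms gives f(x) = -6x^3 + 6x^2 + 2.
Evaluating at x = 1: f(1) = 2.

2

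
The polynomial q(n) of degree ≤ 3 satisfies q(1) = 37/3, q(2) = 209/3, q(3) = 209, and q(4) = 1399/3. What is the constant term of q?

1

Write q(n) = an^3 + bn^2 + cn + d. Substituting each data point gives a linear system:
  a + b + c + d = 37/3
  8a + 4b + 2c + d = 209/3
  27a + 9b + 3c + d = 209
  64a + 16b + 4c + d = 1399/3
Solving the system yields a = 6, b = 5, c = 1/3, d = 1.
So q(n) = 6n^3 + 5n^2 + (1/3)n + 1.
The constant term is 1.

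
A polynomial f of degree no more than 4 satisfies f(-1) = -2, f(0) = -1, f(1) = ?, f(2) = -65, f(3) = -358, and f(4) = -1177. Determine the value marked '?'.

On equispaced nodes a degree-4 polynomial has vanishing fifth forward difference, so
  - f(-1) + 5·f(0) - 10·f(1) + 10·f(2) - 5·f(3) + f(4) = 0.
Substituting the known values and solving for f(1):
  -10·f(1) = 40
  f(1) = -4.

-4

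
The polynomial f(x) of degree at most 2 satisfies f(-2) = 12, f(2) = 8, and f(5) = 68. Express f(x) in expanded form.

f(x) = 3x^2 - x - 2

Using the Lagrange interpolation formula with nodes -2, 2, 5:
  L_0(x) = (x - 2)(x - 5) / 28
  L_1(x) = (x + 2)(x - 5) / -12
  L_2(x) = (x + 2)(x - 2) / 21
Then f(x) = 12·L_0(x) + 8·L_1(x) + 68·L_2(x).
Expanding and collecting terms gives f(x) = 3x^2 - x - 2.
Check: f(5) = 68. ✓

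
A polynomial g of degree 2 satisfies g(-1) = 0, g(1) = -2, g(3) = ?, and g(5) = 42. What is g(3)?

On equispaced nodes a degree-2 polynomial has vanishing third forward difference, so
  - g(-1) + 3·g(1) - 3·g(3) + g(5) = 0.
Substituting the known values and solving for g(3):
  -3·g(3) = -36
  g(3) = 12.

12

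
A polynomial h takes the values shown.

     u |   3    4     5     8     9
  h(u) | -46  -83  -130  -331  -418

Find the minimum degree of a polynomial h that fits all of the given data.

Divided differences on the nodes 3, 4, 5, 8, 9:
  order 0: -46  -83  -130  -331  -418
  order 1: -37  -47  -67  -87
  order 2: -5  -5  -5
  order 3: 0  0
  order 4: 0
The order-2 divided differences are all -5 (nonzero) and every higher order vanishes, so the data lies on a polynomial of degree exactly 2.

2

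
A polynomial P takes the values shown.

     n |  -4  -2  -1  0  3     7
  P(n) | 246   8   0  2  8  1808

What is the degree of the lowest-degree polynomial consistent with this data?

Divided differences on the nodes -4, -2, -1, 0, 3, 7:
  order 0: 246  8  0  2  8  1808
  order 1: -119  -8  2  2  450
  order 2: 37  5  0  64
  order 3: -8  -1  8
  order 4: 1  1
  order 5: 0
The order-4 divided differences are all 1 (nonzero) and every higher order vanishes, so the data lies on a polynomial of degree exactly 4.

4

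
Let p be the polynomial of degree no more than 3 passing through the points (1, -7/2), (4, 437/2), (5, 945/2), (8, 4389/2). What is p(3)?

Using the Lagrange interpolation formula with nodes 1, 4, 5, 8:
  L_0(n) = (n - 4)(n - 5)(n - 8) / -84
  L_1(n) = (n - 1)(n - 5)(n - 8) / 12
  L_2(n) = (n - 1)(n - 4)(n - 8) / -12
  L_3(n) = (n - 1)(n - 4)(n - 5) / 84
Then p(n) = -7/2·L_0(n) + 437/2·L_1(n) + 945/2·L_2(n) + 4389/2·L_3(n).
Expanding and collecting terms gives p(n) = 5n³ - 5n² - 6n + 5/2.
Evaluating at n = 3: p(3) = 149/2.

149/2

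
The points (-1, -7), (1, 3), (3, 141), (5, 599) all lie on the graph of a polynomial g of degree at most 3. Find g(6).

Using the Lagrange interpolation formula with nodes -1, 1, 3, 5:
  L_0(n) = (n - 1)(n - 3)(n - 5) / -48
  L_1(n) = (n + 1)(n - 3)(n - 5) / 16
  L_2(n) = (n + 1)(n - 1)(n - 5) / -16
  L_3(n) = (n + 1)(n - 1)(n - 3) / 48
Then g(n) = -7·L_0(n) + 3·L_1(n) + 141·L_2(n) + 599·L_3(n).
Expanding and collecting terms gives g(n) = 4n^3 + 4n^2 + n - 6.
Evaluating at n = 6: g(6) = 1008.

1008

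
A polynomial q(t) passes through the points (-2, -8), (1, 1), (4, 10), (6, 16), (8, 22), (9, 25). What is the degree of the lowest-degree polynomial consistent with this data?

1

Divided differences on the nodes -2, 1, 4, 6, 8, 9:
  order 0: -8  1  10  16  22  25
  order 1: 3  3  3  3  3
  order 2: 0  0  0  0
  order 3: 0  0  0
  order 4: 0  0
  order 5: 0
The order-1 divided differences are all 3 (nonzero) and every higher order vanishes, so the data lies on a polynomial of degree exactly 1.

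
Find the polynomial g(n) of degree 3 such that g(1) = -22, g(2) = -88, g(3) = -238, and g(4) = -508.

Write g(n) = an^3 + bn^2 + cn + d. Substituting each data point gives a linear system:
  a + b + c + d = -22
  8a + 4b + 2c + d = -88
  27a + 9b + 3c + d = -238
  64a + 16b + 4c + d = -508
Solving the system yields a = -6, b = -6, c = -6, d = -4.
So g(n) = -6n^3 - 6n^2 - 6n - 4.
Check: g(1) = -22. ✓

g(n) = -6n^3 - 6n^2 - 6n - 4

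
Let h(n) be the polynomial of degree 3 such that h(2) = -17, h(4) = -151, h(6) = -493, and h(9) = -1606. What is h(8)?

Using the Lagrange interpolation formula with nodes 2, 4, 6, 9:
  L_0(n) = (n - 4)(n - 6)(n - 9) / -56
  L_1(n) = (n - 2)(n - 6)(n - 9) / 20
  L_2(n) = (n - 2)(n - 4)(n - 9) / -24
  L_3(n) = (n - 2)(n - 4)(n - 6) / 105
Then h(n) = -17·L_0(n) - 151·L_1(n) - 493·L_2(n) - 1606·L_3(n).
Expanding and collecting terms gives h(n) = -2n^3 - 2n^2 + n + 5.
Evaluating at n = 8: h(8) = -1139.

-1139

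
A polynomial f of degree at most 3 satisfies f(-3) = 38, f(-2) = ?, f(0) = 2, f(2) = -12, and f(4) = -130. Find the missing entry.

8

The 4 known points determine the degree-3 polynomial uniquely.
Write f(n) = an^3 + bn^2 + cn + d. Substituting each data point gives a linear system:
  -27a + 9b - 3c + d = 38
  d = 2
  8a + 4b + 2c + d = -12
  64a + 16b + 4c + d = -130
Solving the system yields a = -2, b = -1, c = 3, d = 2.
So f(n) = -2n³ - n² + 3n + 2.
Then f(-2) = 8.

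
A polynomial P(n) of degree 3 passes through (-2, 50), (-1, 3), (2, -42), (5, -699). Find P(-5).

791

Using the Lagrange interpolation formula with nodes -2, -1, 2, 5:
  L_0(n) = (n + 1)(n - 2)(n - 5) / -28
  L_1(n) = (n + 2)(n - 2)(n - 5) / 18
  L_2(n) = (n + 2)(n + 1)(n - 5) / -36
  L_3(n) = (n + 2)(n + 1)(n - 2) / 126
Then P(n) = 50·L_0(n) + 3·L_1(n) - 42·L_2(n) - 699·L_3(n).
Expanding and collecting terms gives P(n) = -6n^3 + 2n^2 + n - 4.
Evaluating at n = -5: P(-5) = 791.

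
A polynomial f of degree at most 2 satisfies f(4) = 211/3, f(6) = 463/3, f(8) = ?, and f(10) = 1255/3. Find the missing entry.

On equispaced nodes a degree-2 polynomial has vanishing third forward difference, so
  - f(4) + 3·f(6) - 3·f(8) + f(10) = 0.
Substituting the known values and solving for f(8):
  -3·f(8) = -811
  f(8) = 811/3.

811/3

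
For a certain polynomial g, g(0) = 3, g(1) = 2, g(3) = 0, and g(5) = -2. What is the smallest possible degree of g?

Divided differences on the nodes 0, 1, 3, 5:
  order 0: 3  2  0  -2
  order 1: -1  -1  -1
  order 2: 0  0
  order 3: 0
The order-1 divided differences are all -1 (nonzero) and every higher order vanishes, so the data lies on a polynomial of degree exactly 1.

1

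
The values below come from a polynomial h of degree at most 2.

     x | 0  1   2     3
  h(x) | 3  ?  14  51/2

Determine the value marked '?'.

On equispaced nodes a degree-2 polynomial has vanishing third forward difference, so
  - h(0) + 3·h(1) - 3·h(2) + h(3) = 0.
Substituting the known values and solving for h(1):
  3·h(1) = 39/2
  h(1) = 13/2.

13/2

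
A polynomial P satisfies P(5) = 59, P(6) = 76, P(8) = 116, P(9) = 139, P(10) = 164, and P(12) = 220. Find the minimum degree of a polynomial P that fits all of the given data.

Divided differences on the nodes 5, 6, 8, 9, 10, 12:
  order 0: 59  76  116  139  164  220
  order 1: 17  20  23  25  28
  order 2: 1  1  1  1
  order 3: 0  0  0
  order 4: 0  0
  order 5: 0
The order-2 divided differences are all 1 (nonzero) and every higher order vanishes, so the data lies on a polynomial of degree exactly 2.

2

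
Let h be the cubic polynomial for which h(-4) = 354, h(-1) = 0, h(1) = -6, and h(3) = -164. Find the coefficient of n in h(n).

3

Write h(n) = an^3 + bn^2 + cn + d. Substituting each data point gives a linear system:
  -64a + 16b - 4c + d = 354
  -a + b - c + d = 0
  a + b + c + d = -6
  27a + 9b + 3c + d = -164
Solving the system yields a = -6, b = -1, c = 3, d = -2.
So h(n) = -6n^3 - n^2 + 3n - 2.
The coefficient of n is 3.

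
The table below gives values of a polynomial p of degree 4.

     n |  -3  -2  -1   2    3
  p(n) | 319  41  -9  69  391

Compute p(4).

1271

Using the Lagrange interpolation formula with nodes -3, -2, -1, 2, 3:
  L_0(n) = (n + 2)(n + 1)(n - 2)(n - 3) / 60
  L_1(n) = (n + 3)(n + 1)(n - 2)(n - 3) / -20
  L_2(n) = (n + 3)(n + 2)(n - 2)(n - 3) / 24
  L_3(n) = (n + 3)(n + 2)(n + 1)(n - 3) / -60
  L_4(n) = (n + 3)(n + 2)(n + 1)(n - 2) / 120
Then p(n) = 319·L_0(n) + 41·L_1(n) - 9·L_2(n) + 69·L_3(n) + 391·L_4(n).
Expanding and collecting terms gives p(n) = 5n⁴ + n³ - 5n² + 3n - 5.
Evaluating at n = 4: p(4) = 1271.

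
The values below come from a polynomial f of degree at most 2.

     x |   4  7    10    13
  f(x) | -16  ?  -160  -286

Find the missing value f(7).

On equispaced nodes a degree-2 polynomial has vanishing third forward difference, so
  - f(4) + 3·f(7) - 3·f(10) + f(13) = 0.
Substituting the known values and solving for f(7):
  3·f(7) = -210
  f(7) = -70.

-70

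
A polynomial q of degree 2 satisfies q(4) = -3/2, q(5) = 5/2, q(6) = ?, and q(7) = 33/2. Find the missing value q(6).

The 3 known points determine the degree-2 polynomial uniquely.
Write q(x) = ax^2 + bx + c. Substituting each data point gives a linear system:
  16a + 4b + c = -3/2
  25a + 5b + c = 5/2
  49a + 7b + c = 33/2
Solving the system yields a = 1, b = -5, c = 5/2.
So q(x) = x² - 5x + 5/2.
Then q(6) = 17/2.

17/2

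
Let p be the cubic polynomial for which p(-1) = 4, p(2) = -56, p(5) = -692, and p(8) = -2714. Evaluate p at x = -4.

298

Write p(x) = ax^3 + bx^2 + cx + d. Substituting each data point gives a linear system:
  -a + b - c + d = 4
  8a + 4b + 2c + d = -56
  125a + 25b + 5c + d = -692
  512a + 64b + 8c + d = -2714
Solving the system yields a = -5, b = -2, c = -3, d = -2.
So p(x) = -5x³ - 2x² - 3x - 2.
Then p(-4) = 298.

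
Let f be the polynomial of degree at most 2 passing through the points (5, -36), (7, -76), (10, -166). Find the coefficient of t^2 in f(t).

Write f(t) = at^2 + bt + c. Substituting each data point gives a linear system:
  25a + 5b + c = -36
  49a + 7b + c = -76
  100a + 10b + c = -166
Solving the system yields a = -2, b = 4, c = -6.
So f(t) = -2t^2 + 4t - 6.
The leading coefficient is -2.

-2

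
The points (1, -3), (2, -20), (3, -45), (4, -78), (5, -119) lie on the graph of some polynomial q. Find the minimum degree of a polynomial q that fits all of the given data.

2

Forward differences of the values at x = 1, 2, 3, 4, 5:
  q  : -3  -20  -45  -78  -119
  Δ  : -17  -25  -33  -41
  Δ^2: -8  -8  -8
  Δ^3: 0  0
  Δ^4: 0
The second differences are constant (-8) and nonzero, while all higher differences vanish, so the minimal degree is 2.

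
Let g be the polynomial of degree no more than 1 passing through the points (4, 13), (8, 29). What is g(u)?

g(u) = 4u - 3

Write g(u) = au + b. Substituting each data point gives a linear system:
  4a + b = 13
  8a + b = 29
Solving the system yields a = 4, b = -3.
So g(u) = 4u - 3.
Check: g(8) = 29. ✓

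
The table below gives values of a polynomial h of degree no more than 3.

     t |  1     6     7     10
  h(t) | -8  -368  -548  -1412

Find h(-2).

-8

Using the Lagrange interpolation formula with nodes 1, 6, 7, 10:
  L_0(t) = (t - 6)(t - 7)(t - 10) / -270
  L_1(t) = (t - 1)(t - 7)(t - 10) / 20
  L_2(t) = (t - 1)(t - 6)(t - 10) / -18
  L_3(t) = (t - 1)(t - 6)(t - 7) / 108
Then h(t) = -8·L_0(t) - 368·L_1(t) - 548·L_2(t) - 1412·L_3(t).
Expanding and collecting terms gives h(t) = -t^3 - 4t^2 - t - 2.
Evaluating at t = -2: h(-2) = -8.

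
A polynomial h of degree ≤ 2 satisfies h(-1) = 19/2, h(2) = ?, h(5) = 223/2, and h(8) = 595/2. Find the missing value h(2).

31/2

On equispaced nodes a degree-2 polynomial has vanishing third forward difference, so
  - h(-1) + 3·h(2) - 3·h(5) + h(8) = 0.
Substituting the known values and solving for h(2):
  3·h(2) = 93/2
  h(2) = 31/2.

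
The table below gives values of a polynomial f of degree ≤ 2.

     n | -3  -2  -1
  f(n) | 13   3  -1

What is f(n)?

f(n) = 3n^2 + 5n + 1

Write f(n) = an^2 + bn + c. Substituting each data point gives a linear system:
  9a - 3b + c = 13
  4a - 2b + c = 3
  a - b + c = -1
Solving the system yields a = 3, b = 5, c = 1.
So f(n) = 3n^2 + 5n + 1.
Check: f(-3) = 13. ✓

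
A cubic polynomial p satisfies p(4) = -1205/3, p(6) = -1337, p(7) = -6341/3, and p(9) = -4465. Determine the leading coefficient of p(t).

-6

Write p(t) = at^3 + bt^2 + ct + d. Substituting each data point gives a linear system:
  64a + 16b + 4c + d = -1205/3
  216a + 36b + 6c + d = -1337
  343a + 49b + 7c + d = -6341/3
  729a + 81b + 9c + d = -4465
Solving the system yields a = -6, b = -1, c = -5/3, d = 5.
So p(t) = -6t³ - t² - (5/3)t + 5.
The leading coefficient is -6.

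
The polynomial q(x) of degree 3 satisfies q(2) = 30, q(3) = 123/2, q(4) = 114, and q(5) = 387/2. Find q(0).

6

Using the Lagrange interpolation formula with nodes 2, 3, 4, 5:
  L_0(x) = (x - 3)(x - 4)(x - 5) / -6
  L_1(x) = (x - 2)(x - 4)(x - 5) / 2
  L_2(x) = (x - 2)(x - 3)(x - 5) / -2
  L_3(x) = (x - 2)(x - 3)(x - 4) / 6
Then q(x) = 30·L_0(x) + 123/2·L_1(x) + 114·L_2(x) + 387/2·L_3(x).
Expanding and collecting terms gives q(x) = x^3 + (3/2)x^2 + 5x + 6.
Evaluating at x = 0: q(0) = 6.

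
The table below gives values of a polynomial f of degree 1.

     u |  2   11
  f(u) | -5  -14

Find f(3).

Write f(u) = au + b. Substituting each data point gives a linear system:
  2a + b = -5
  11a + b = -14
Solving the system yields a = -1, b = -3.
So f(u) = -u - 3.
Then f(3) = -6.

-6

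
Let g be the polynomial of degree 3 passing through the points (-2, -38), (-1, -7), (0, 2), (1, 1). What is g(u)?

Using the Lagrange interpolation formula with nodes -2, -1, 0, 1:
  L_0(u) = (u + 1)u(u - 1) / -6
  L_1(u) = (u + 2)u(u - 1) / 2
  L_2(u) = (u + 2)(u + 1)(u - 1) / -2
  L_3(u) = (u + 2)(u + 1)u / 6
Then g(u) = -38·L_0(u) - 7·L_1(u) + 2·L_2(u) + 1·L_3(u).
Expanding and collecting terms gives g(u) = 2u^3 - 5u^2 + 2u + 2.
Check: g(-1) = -7. ✓

g(u) = 2u^3 - 5u^2 + 2u + 2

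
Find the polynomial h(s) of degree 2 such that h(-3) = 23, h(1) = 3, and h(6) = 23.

h(s) = s^2 - 3s + 5

Write h(s) = as^2 + bs + c. Substituting each data point gives a linear system:
  9a - 3b + c = 23
  a + b + c = 3
  36a + 6b + c = 23
Solving the system yields a = 1, b = -3, c = 5.
So h(s) = s² - 3s + 5.
Check: h(6) = 23. ✓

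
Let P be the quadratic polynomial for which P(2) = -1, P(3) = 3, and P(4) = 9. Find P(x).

Write P(x) = ax^2 + bx + c. Substituting each data point gives a linear system:
  4a + 2b + c = -1
  9a + 3b + c = 3
  16a + 4b + c = 9
Solving the system yields a = 1, b = -1, c = -3.
So P(x) = x² - x - 3.
Check: P(4) = 9. ✓

P(x) = x^2 - x - 3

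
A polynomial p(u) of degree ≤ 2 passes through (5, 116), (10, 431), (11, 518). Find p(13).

716

Write p(u) = au^2 + bu + c. Substituting each data point gives a linear system:
  25a + 5b + c = 116
  100a + 10b + c = 431
  121a + 11b + c = 518
Solving the system yields a = 4, b = 3, c = 1.
So p(u) = 4u^2 + 3u + 1.
Then p(13) = 716.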